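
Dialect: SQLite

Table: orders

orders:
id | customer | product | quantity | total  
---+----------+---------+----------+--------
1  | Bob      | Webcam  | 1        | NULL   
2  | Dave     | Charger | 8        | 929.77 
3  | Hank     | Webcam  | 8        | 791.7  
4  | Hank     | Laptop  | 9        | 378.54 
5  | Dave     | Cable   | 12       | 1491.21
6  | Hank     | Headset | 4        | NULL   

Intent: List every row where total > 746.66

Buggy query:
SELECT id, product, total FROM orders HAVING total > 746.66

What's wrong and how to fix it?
Bug: HAVING filters the output of aggregation, but this query has no GROUP BY and no aggregate functions, so SQLite rejects it (HAVING clause on a non-aggregate query); the condition here is per row

Fix: Use WHERE for row-level filtering

Corrected query:
SELECT id, product, total FROM orders WHERE total > 746.66

Result:
id | product | total  
---+---------+--------
2  | Charger | 929.77 
3  | Webcam  | 791.7  
5  | Cable   | 1491.21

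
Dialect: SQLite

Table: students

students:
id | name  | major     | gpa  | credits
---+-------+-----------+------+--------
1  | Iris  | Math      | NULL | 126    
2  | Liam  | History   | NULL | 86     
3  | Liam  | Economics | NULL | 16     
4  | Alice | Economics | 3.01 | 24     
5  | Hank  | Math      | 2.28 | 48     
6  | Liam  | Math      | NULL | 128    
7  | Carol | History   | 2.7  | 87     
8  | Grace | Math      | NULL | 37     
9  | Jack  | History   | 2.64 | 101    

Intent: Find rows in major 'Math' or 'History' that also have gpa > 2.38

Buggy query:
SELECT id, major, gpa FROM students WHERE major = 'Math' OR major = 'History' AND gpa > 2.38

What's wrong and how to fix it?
Bug: AND binds tighter than OR, so this parses as major = 'Math' OR (major = 'History' AND gpa > 2.38)

Fix: Add parentheses around the OR so the AND applies to both alternatives

Corrected query:
SELECT id, major, gpa FROM students WHERE (major = 'Math' OR major = 'History') AND gpa > 2.38

Result:
id | major   | gpa 
---+---------+-----
7  | History | 2.7 
9  | History | 2.64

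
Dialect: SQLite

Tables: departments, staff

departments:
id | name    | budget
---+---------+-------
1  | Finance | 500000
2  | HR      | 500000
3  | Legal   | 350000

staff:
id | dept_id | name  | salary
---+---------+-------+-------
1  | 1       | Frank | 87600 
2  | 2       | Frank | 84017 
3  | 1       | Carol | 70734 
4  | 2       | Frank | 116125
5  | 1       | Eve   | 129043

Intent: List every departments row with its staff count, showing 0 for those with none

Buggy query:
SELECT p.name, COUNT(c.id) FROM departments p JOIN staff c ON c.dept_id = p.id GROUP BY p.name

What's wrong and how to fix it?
Bug: INNER JOIN drops departments rows that have no matching staff rows

Fix: Switch to LEFT JOIN to retain unmatched parent rows

Corrected query:
SELECT p.name, COUNT(c.id) FROM departments p LEFT JOIN staff c ON c.dept_id = p.id GROUP BY p.name

Result:
name    | COUNT(c.id)
--------+------------
Finance | 3          
HR      | 2          
Legal   | 0          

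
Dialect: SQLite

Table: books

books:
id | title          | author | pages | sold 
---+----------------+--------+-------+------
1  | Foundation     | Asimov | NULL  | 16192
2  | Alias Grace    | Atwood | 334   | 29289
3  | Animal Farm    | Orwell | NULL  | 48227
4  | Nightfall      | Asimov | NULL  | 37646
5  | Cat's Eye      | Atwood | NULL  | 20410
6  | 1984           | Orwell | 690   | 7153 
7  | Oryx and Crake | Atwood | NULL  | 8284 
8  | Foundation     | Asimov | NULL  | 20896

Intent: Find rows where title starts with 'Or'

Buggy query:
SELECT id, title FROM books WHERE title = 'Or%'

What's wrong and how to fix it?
Bug: Wildcards only work with LIKE; '=' treats '%' as a literal character

Fix: Use LIKE for wildcard pattern matching

Corrected query:
SELECT id, title FROM books WHERE title LIKE 'Or%'

Result:
id | title         
---+---------------
7  | Oryx and Crake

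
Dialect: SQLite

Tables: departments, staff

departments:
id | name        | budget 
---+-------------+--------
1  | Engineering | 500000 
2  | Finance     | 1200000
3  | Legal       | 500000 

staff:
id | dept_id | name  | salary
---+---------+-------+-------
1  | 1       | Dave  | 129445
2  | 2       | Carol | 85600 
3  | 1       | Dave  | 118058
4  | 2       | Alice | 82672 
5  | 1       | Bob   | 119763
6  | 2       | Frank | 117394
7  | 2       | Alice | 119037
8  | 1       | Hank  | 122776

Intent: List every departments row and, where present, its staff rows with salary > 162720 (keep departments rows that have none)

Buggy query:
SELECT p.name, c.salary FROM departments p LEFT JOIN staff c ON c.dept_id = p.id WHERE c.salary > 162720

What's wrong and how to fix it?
Bug: A WHERE condition on the right-hand table after LEFT JOIN drops unmatched parents

Fix: Move the right-table condition into the ON clause so unmatched parents are kept

Corrected query:
SELECT p.name, c.salary FROM departments p LEFT JOIN staff c ON c.dept_id = p.id AND c.salary > 162720

Result:
name        | salary
------------+-------
Engineering | NULL  
Finance     | NULL  
Legal       | NULL  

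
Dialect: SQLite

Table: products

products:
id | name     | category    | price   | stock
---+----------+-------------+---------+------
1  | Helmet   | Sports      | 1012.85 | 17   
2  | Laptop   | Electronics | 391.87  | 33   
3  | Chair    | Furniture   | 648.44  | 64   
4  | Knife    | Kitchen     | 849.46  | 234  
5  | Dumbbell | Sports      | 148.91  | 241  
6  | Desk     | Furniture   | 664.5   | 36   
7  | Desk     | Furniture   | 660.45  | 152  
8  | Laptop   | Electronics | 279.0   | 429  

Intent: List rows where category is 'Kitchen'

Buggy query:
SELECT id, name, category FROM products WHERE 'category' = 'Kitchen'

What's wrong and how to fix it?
Bug: Single quotes denote string literals in SQL; the column name is being compared as a constant string

Fix: Reference the column as category without single quotes

Corrected query:
SELECT id, name, category FROM products WHERE category = 'Kitchen'

Result:
id | name  | category
---+-------+---------
4  | Knife | Kitchen 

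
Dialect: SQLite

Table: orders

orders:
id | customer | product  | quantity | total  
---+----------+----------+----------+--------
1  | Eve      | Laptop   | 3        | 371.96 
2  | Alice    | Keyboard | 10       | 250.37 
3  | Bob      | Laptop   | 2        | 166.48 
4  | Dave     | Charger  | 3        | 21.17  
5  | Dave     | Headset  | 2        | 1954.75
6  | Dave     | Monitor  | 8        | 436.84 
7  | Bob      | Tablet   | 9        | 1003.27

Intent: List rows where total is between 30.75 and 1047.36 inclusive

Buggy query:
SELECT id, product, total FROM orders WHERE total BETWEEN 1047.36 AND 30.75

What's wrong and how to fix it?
Bug: BETWEEN expects the lower bound first; with 1047.36 AND 30.75 the range is empty

Fix: Write BETWEEN 30.75 AND 1047.36

Corrected query:
SELECT id, product, total FROM orders WHERE total BETWEEN 30.75 AND 1047.36

Result:
id | product  | total  
---+----------+--------
1  | Laptop   | 371.96 
2  | Keyboard | 250.37 
3  | Laptop   | 166.48 
6  | Monitor  | 436.84 
7  | Tablet   | 1003.27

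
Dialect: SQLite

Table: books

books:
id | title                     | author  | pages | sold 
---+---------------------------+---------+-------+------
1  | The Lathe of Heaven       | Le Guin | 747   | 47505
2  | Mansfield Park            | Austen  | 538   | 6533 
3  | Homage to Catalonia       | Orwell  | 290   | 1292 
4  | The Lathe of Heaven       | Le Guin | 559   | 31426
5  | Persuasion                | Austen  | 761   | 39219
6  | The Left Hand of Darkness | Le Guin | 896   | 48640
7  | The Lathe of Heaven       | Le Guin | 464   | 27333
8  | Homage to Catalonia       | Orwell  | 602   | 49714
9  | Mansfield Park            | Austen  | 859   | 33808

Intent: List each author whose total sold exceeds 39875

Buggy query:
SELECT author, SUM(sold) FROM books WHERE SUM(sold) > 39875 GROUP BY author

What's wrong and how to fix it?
Bug: WHERE runs before GROUP BY, so aggregates aren't available there

Fix: Move the aggregate condition to a HAVING clause

Corrected query:
SELECT author, SUM(sold) FROM books GROUP BY author HAVING SUM(sold) > 39875

Result:
author  | SUM(sold)
--------+----------
Austen  | 79560    
Le Guin | 154904   
Orwell  | 51006    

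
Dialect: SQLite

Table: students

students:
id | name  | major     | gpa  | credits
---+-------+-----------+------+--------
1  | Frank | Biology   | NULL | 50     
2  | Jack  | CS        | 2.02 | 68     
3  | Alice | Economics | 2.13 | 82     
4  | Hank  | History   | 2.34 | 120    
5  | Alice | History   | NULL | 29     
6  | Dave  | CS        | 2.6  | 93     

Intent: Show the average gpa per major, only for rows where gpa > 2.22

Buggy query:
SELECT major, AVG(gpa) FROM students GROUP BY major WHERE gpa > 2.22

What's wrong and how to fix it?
Bug: WHERE cannot follow GROUP BY

Fix: Place WHERE between FROM and GROUP BY

Corrected query:
SELECT major, AVG(gpa) FROM students WHERE gpa > 2.22 GROUP BY major

Result:
major   | AVG(gpa)
--------+---------
CS      | 2.6     
History | 2.34    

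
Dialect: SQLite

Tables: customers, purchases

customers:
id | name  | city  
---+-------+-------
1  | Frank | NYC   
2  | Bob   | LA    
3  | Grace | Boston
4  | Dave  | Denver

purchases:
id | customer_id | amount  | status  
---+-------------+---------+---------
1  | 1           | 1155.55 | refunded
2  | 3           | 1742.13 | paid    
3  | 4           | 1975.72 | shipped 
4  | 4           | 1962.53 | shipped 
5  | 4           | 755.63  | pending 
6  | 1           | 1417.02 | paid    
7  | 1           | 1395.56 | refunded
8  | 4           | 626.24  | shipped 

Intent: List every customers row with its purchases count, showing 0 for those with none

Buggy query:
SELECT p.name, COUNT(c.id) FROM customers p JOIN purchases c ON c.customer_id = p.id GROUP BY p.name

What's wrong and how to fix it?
Bug: An inner join excludes parents with zero children

Fix: Switch to LEFT JOIN to retain unmatched parent rows

Corrected query:
SELECT p.name, COUNT(c.id) FROM customers p LEFT JOIN purchases c ON c.customer_id = p.id GROUP BY p.name

Result:
name  | COUNT(c.id)
------+------------
Bob   | 0          
Dave  | 4          
Frank | 3          
Grace | 1          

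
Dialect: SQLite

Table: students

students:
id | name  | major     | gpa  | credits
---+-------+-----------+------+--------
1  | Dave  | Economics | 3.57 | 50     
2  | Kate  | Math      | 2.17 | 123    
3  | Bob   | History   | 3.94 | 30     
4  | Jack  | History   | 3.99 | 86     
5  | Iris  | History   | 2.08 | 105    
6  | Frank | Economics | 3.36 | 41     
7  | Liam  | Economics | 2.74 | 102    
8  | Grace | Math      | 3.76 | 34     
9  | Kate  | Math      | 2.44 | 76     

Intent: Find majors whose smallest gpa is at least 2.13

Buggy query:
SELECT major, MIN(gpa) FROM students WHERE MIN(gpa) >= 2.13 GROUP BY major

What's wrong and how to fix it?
Bug: MIN() in WHERE is a misuse of aggregate

Fix: Use HAVING for the per-group MIN condition

Corrected query:
SELECT major, MIN(gpa) FROM students GROUP BY major HAVING MIN(gpa) >= 2.13

Result:
major     | MIN(gpa)
----------+---------
Economics | 2.74    
Math      | 2.17    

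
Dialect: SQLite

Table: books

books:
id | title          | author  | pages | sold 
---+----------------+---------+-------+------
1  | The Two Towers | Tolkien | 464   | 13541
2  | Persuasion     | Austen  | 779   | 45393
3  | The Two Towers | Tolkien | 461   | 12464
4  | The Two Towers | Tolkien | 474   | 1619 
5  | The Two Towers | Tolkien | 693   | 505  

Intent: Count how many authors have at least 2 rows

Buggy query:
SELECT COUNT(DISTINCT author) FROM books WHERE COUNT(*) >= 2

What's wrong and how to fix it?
Bug: COUNT(*) cannot appear in WHERE; the per-group count doesn't exist yet

Fix: Group first with HAVING COUNT(*) >= 2, then COUNT the resulting groups

Corrected query:
SELECT COUNT(*) FROM (SELECT author FROM books GROUP BY author HAVING COUNT(*) >= 2)

Result:
COUNT(*)
--------
1       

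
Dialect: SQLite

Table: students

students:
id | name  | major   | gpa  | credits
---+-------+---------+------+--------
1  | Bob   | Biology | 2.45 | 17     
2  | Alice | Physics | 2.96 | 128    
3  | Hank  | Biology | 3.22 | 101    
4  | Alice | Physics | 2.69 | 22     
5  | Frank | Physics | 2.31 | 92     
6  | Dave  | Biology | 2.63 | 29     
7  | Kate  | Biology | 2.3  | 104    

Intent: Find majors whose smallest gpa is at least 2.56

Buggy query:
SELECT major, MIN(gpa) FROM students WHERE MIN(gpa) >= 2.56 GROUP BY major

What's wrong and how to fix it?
Bug: MIN() in WHERE is a misuse of aggregate

Fix: Replace WHERE with HAVING after the GROUP BY

Corrected query:
SELECT major, MIN(gpa) FROM students GROUP BY major HAVING MIN(gpa) >= 2.56

Result:
(no rows)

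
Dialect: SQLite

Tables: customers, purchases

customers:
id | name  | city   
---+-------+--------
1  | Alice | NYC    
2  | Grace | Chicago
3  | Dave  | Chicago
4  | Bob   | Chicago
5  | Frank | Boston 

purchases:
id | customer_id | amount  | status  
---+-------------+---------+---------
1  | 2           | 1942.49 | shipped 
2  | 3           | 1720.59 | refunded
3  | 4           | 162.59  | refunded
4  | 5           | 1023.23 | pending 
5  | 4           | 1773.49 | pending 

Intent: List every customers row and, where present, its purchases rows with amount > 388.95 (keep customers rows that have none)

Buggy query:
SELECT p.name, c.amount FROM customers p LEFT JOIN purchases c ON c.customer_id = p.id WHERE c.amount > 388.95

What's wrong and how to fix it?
Bug: A WHERE condition on the right-hand table after LEFT JOIN drops unmatched parents

Fix: Put 'c.amount > 388.95' in the JOIN's ON clause instead of WHERE

Corrected query:
SELECT p.name, c.amount FROM customers p LEFT JOIN purchases c ON c.customer_id = p.id AND c.amount > 388.95

Result:
name  | amount 
------+--------
Alice | NULL   
Grace | 1942.49
Dave  | 1720.59
Bob   | 1773.49
Frank | 1023.23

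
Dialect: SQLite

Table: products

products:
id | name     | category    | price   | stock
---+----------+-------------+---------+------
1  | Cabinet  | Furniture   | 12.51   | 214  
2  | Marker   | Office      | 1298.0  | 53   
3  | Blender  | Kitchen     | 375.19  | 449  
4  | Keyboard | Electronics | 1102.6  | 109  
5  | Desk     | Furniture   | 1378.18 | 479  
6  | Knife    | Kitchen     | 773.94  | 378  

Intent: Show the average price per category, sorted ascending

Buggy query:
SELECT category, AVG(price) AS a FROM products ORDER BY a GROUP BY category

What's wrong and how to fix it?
Bug: ORDER BY appears before GROUP BY; SQL clause order requires GROUP BY first

Fix: Move ORDER BY to the end, after GROUP BY

Corrected query:
SELECT category, AVG(price) AS a FROM products GROUP BY category ORDER BY a

Result:
category    | a      
------------+--------
Kitchen     | 574.565
Furniture   | 695.345
Electronics | 1102.6 
Office      | 1298   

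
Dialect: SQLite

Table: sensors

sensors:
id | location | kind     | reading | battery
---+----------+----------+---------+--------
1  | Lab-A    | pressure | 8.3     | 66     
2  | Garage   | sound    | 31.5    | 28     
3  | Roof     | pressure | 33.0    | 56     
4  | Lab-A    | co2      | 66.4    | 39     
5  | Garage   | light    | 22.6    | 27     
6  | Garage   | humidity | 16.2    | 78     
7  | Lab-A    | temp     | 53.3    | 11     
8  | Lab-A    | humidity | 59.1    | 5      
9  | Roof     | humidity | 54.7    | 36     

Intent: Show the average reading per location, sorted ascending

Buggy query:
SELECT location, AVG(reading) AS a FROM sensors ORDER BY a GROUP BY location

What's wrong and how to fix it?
Bug: ORDER BY appears before GROUP BY; SQL clause order requires GROUP BY first

Fix: Reorder: SELECT … FROM … GROUP BY … ORDER BY …

Corrected query:
SELECT location, AVG(reading) AS a FROM sensors GROUP BY location ORDER BY a

Result:
location | a        
---------+----------
Garage   | 23.433333
Roof     | 43.85    
Lab-A    | 46.775   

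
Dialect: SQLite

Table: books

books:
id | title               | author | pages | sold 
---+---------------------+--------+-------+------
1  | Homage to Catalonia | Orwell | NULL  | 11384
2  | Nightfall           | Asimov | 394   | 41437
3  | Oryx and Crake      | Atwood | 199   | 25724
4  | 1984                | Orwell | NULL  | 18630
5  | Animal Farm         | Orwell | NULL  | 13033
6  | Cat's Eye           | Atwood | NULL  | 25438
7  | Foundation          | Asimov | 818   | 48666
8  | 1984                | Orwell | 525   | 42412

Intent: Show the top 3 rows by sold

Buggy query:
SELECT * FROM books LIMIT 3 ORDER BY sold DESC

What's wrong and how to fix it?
Bug: ORDER BY cannot follow LIMIT; LIMIT is the final clause

Fix: Swap the clauses: ORDER BY first, then LIMIT

Corrected query:
SELECT * FROM books ORDER BY sold DESC LIMIT 3

Result:
id | title      | author | pages | sold 
---+------------+--------+-------+------
7  | Foundation | Asimov | 818   | 48666
8  | 1984       | Orwell | 525   | 42412
2  | Nightfall  | Asimov | 394   | 41437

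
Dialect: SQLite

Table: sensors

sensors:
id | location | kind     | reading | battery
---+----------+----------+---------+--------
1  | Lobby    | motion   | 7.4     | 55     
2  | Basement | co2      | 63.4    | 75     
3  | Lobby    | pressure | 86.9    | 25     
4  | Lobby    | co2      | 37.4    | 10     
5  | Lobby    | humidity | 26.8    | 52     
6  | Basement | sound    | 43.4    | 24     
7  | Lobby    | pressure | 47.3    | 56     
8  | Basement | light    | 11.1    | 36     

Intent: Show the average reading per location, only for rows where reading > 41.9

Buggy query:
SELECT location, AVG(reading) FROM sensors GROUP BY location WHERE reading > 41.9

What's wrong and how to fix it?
Bug: WHERE cannot follow GROUP BY

Fix: Place WHERE between FROM and GROUP BY

Corrected query:
SELECT location, AVG(reading) FROM sensors WHERE reading > 41.9 GROUP BY location

Result:
location | AVG(reading)
---------+-------------
Basement | 53.4        
Lobby    | 67.1        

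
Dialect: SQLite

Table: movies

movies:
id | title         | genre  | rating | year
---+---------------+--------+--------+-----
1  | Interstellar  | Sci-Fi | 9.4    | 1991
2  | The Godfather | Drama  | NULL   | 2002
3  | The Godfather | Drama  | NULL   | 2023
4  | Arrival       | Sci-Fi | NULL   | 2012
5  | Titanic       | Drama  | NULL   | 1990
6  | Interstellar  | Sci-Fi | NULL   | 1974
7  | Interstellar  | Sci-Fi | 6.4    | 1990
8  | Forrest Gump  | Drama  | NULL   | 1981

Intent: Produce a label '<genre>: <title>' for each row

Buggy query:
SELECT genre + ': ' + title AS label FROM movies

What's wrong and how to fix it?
Bug: SQLite uses || for string concatenation; + coerces text to numbers (yielding 0)

Fix: Use the || operator for string concatenation

Corrected query:
SELECT genre || ': ' || title AS label FROM movies

Result:
label               
--------------------
Sci-Fi: Interstellar
Drama: The Godfather
Drama: The Godfather
Sci-Fi: Arrival     
Drama: Titanic      
Sci-Fi: Interstellar
Sci-Fi: Interstellar
Drama: Forrest Gump 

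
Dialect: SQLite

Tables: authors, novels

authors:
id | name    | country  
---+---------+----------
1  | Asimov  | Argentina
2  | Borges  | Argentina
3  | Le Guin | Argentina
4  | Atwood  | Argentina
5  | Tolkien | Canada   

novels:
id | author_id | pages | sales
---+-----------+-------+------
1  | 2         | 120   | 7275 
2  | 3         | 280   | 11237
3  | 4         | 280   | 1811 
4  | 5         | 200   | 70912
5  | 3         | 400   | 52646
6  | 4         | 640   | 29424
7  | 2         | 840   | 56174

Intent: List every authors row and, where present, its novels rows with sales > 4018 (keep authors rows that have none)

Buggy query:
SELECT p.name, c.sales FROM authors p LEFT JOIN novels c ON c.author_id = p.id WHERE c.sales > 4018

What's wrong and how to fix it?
Bug: Filtering c.sales in WHERE discards the NULL rows produced by LEFT JOIN, turning it into an inner join

Fix: Move the right-table condition into the ON clause so unmatched parents are kept

Corrected query:
SELECT p.name, c.sales FROM authors p LEFT JOIN novels c ON c.author_id = p.id AND c.sales > 4018

Result:
name    | sales
--------+------
Asimov  | NULL 
Borges  | 7275 
Borges  | 56174
Le Guin | 11237
Le Guin | 52646
Atwood  | 29424
Tolkien | 70912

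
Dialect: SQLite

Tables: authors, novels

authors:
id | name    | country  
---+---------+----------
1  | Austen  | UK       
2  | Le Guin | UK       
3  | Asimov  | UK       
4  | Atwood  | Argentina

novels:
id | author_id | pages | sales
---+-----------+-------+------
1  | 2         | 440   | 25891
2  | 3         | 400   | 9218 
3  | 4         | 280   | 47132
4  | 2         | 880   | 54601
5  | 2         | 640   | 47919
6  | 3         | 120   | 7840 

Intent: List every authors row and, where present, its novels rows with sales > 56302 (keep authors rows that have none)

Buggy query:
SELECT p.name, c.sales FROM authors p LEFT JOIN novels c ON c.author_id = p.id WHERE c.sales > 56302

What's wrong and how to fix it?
Bug: Filtering c.sales in WHERE discards the NULL rows produced by LEFT JOIN, turning it into an inner join

Fix: Put 'c.sales > 56302' in the JOIN's ON clause instead of WHERE

Corrected query:
SELECT p.name, c.sales FROM authors p LEFT JOIN novels c ON c.author_id = p.id AND c.sales > 56302

Result:
name    | sales
--------+------
Austen  | NULL 
Le Guin | NULL 
Asimov  | NULL 
Atwood  | NULL 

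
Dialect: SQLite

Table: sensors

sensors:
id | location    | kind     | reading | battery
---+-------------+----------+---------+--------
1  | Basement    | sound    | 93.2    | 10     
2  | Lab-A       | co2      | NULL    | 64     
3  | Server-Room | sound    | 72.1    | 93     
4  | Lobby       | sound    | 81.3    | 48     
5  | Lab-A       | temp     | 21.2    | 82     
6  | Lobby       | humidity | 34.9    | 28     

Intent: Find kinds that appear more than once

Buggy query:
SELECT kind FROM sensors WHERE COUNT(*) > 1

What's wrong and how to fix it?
Bug: WHERE can't reference COUNT(*); aggregates are computed after WHERE

Fix: GROUP BY kind, then filter groups with HAVING COUNT(*) > 1

Corrected query:
SELECT kind FROM sensors GROUP BY kind HAVING COUNT(*) > 1

Result:
kind 
-----
sound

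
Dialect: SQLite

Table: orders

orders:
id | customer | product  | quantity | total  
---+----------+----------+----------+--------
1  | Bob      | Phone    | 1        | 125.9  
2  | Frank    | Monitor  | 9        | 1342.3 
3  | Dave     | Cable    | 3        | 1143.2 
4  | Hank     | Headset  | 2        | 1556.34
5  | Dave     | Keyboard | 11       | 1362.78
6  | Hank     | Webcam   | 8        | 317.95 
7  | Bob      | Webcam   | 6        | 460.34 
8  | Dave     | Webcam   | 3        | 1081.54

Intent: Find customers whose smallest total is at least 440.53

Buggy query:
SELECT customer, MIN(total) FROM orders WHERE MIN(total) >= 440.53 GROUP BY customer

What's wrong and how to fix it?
Bug: Aggregates like MIN are computed per group after WHERE runs

Fix: Replace WHERE with HAVING after the GROUP BY

Corrected query:
SELECT customer, MIN(total) FROM orders GROUP BY customer HAVING MIN(total) >= 440.53

Result:
customer | MIN(total)
---------+-----------
Dave     | 1081.54   
Frank    | 1342.3    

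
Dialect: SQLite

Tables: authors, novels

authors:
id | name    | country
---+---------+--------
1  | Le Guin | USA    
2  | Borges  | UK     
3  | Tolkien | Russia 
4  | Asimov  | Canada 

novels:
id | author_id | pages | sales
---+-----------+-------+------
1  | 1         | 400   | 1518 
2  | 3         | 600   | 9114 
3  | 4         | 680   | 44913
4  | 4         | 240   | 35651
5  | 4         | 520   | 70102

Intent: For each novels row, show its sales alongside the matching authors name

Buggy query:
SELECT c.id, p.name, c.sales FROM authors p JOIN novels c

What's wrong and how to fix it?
Bug: JOIN with no ON clause produces a cartesian product; every novels row pairs with every authors row

Fix: Specify the join condition linking the foreign key to the parent id

Corrected query:
SELECT c.id, p.name, c.sales FROM authors p JOIN novels c ON c.author_id = p.id

Result:
id | name    | sales
---+---------+------
1  | Le Guin | 1518 
2  | Tolkien | 9114 
3  | Asimov  | 44913
4  | Asimov  | 35651
5  | Asimov  | 70102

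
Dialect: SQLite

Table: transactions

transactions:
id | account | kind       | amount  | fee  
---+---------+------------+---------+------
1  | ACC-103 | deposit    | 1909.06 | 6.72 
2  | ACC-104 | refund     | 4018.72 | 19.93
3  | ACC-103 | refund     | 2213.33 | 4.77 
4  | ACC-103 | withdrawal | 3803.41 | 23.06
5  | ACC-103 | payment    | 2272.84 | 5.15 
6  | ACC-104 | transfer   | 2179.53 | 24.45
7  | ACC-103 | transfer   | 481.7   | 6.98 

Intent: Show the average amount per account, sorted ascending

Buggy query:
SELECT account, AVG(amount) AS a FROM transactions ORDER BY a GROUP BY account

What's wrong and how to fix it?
Bug: ORDER BY appears before GROUP BY; SQL clause order requires GROUP BY first

Fix: Move ORDER BY to the end, after GROUP BY

Corrected query:
SELECT account, AVG(amount) AS a FROM transactions GROUP BY account ORDER BY a

Result:
account | a       
--------+---------
ACC-103 | 2136.068
ACC-104 | 3099.125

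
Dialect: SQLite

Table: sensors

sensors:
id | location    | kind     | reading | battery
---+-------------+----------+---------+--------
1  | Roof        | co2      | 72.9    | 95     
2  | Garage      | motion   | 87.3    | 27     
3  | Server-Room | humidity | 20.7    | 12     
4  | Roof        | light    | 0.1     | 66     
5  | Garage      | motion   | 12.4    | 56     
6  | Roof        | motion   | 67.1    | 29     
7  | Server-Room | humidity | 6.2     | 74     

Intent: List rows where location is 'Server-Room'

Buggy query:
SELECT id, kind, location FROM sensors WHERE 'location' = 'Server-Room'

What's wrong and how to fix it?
Bug: 'location' in single quotes is a string literal, not the column; the comparison is literal-vs-literal and never true

Fix: Remove the quotes around the column name (or use double quotes for an identifier)

Corrected query:
SELECT id, kind, location FROM sensors WHERE location = 'Server-Room'

Result:
id | kind     | location   
---+----------+------------
3  | humidity | Server-Room
7  | humidity | Server-Room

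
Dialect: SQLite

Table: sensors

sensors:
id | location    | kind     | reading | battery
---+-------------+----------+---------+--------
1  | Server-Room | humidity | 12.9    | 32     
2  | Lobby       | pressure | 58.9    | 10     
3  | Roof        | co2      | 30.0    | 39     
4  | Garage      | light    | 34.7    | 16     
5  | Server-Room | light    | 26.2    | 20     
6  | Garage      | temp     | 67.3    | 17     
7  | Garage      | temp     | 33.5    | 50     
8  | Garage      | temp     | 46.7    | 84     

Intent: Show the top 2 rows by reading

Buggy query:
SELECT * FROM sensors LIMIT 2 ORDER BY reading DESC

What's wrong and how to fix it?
Bug: LIMIT must come after ORDER BY

Fix: Swap the clauses: ORDER BY first, then LIMIT

Corrected query:
SELECT * FROM sensors ORDER BY reading DESC LIMIT 2

Result:
id | location | kind     | reading | battery
---+----------+----------+---------+--------
6  | Garage   | temp     | 67.3    | 17     
2  | Lobby    | pressure | 58.9    | 10     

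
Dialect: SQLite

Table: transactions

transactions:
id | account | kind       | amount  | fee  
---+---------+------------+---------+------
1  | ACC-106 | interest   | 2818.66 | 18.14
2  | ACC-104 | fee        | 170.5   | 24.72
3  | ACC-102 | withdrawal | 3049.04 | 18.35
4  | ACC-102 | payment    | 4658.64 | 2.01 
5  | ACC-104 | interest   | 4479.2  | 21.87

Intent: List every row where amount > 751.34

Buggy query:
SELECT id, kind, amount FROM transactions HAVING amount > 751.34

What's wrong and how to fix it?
Bug: HAVING filters the output of aggregation, but this query has no GROUP BY and no aggregate functions, so SQLite rejects it (HAVING clause on a non-aggregate query); the condition here is per row

Fix: Replace HAVING with WHERE since the condition applies to individual rows

Corrected query:
SELECT id, kind, amount FROM transactions WHERE amount > 751.34

Result:
id | kind       | amount 
---+------------+--------
1  | interest   | 2818.66
3  | withdrawal | 3049.04
4  | payment    | 4658.64
5  | interest   | 4479.2 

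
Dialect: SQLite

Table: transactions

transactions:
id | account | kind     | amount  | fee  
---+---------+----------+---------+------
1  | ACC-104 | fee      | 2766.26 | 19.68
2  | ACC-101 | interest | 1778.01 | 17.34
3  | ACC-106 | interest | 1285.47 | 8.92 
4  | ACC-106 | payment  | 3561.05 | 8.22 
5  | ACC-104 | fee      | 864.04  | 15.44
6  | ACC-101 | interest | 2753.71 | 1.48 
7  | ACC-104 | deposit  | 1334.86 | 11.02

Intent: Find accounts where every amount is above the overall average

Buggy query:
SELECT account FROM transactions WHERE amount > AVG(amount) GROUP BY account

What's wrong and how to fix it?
Bug: AVG() is an aggregate; it can't sit directly in WHERE

Fix: Use a subquery for AVG and a HAVING MIN(...) filter so the condition holds for every row in the group

Corrected query:
SELECT account FROM transactions GROUP BY account HAVING MIN(amount) > (SELECT AVG(amount) FROM transactions)

Result:
(no rows)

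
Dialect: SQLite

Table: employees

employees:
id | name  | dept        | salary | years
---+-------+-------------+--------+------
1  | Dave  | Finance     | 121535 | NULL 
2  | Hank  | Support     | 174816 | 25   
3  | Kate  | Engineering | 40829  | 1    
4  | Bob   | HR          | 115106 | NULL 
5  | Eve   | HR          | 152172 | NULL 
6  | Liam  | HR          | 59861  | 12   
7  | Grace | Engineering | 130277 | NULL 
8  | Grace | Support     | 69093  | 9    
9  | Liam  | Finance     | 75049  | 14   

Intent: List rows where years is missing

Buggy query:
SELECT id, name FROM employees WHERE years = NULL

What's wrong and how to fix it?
Bug: Comparing to NULL with '=' never matches; NULL = NULL is unknown, not true

Fix: Use IS NULL to test for NULL

Corrected query:
SELECT id, name FROM employees WHERE years IS NULL

Result:
id | name 
---+------
1  | Dave 
4  | Bob  
5  | Eve  
7  | Grace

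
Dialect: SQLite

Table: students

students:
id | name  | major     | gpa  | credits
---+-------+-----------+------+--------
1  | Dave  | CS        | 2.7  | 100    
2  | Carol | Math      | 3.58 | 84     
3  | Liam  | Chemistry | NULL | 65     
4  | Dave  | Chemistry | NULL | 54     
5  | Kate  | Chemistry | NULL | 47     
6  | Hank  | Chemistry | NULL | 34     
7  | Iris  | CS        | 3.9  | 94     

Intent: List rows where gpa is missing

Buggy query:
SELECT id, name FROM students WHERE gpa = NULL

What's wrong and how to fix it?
Bug: Comparing to NULL with '=' never matches; NULL = NULL is unknown, not true

Fix: Use IS NULL to test for NULL

Corrected query:
SELECT id, name FROM students WHERE gpa IS NULL

Result:
id | name
---+-----
3  | Liam
4  | Dave
5  | Kate
6  | Hank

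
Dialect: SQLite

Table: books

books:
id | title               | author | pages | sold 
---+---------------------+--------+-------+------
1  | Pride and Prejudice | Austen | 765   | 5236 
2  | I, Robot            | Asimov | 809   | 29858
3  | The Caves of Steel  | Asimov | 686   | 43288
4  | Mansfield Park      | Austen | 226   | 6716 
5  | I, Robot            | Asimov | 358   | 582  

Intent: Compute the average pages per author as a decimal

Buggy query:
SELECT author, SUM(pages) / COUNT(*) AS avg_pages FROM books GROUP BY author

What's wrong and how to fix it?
Bug: SUM(pages) and COUNT(*) are both integers; the division truncates the fractional part

Fix: Cast one side to REAL so the division keeps the fractional part

Corrected query:
SELECT author, SUM(pages) * 1.0 / COUNT(*) AS avg_pages FROM books GROUP BY author

Result:
author | avg_pages 
-------+-----------
Asimov | 617.666667
Austen | 495.5     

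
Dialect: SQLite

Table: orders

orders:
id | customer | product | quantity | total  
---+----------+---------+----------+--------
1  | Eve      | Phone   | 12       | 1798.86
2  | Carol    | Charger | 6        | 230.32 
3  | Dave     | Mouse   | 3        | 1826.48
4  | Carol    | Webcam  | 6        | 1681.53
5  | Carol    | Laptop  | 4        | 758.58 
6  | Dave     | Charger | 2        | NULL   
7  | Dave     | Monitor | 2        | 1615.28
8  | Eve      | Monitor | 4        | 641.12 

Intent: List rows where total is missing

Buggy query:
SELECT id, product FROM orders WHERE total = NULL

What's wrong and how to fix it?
Bug: '= NULL' is always unknown in SQL three-valued logic, so no rows match

Fix: Replace '= NULL' with 'IS NULL'

Corrected query:
SELECT id, product FROM orders WHERE total IS NULL

Result:
id | product
---+--------
6  | Charger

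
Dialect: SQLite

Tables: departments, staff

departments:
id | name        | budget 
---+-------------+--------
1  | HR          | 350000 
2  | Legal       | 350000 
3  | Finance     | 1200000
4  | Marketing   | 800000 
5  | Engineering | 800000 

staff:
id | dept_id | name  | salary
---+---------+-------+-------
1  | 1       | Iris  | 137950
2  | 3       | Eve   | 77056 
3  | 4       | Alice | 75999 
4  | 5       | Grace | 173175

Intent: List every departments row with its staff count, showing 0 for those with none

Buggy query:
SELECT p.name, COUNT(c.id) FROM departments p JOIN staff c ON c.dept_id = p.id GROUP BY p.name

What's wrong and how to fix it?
Bug: An inner join excludes parents with zero children

Fix: Switch to LEFT JOIN to retain unmatched parent rows

Corrected query:
SELECT p.name, COUNT(c.id) FROM departments p LEFT JOIN staff c ON c.dept_id = p.id GROUP BY p.name

Result:
name        | COUNT(c.id)
------------+------------
Engineering | 1          
Finance     | 1          
HR          | 1          
Legal       | 0          
Marketing   | 1          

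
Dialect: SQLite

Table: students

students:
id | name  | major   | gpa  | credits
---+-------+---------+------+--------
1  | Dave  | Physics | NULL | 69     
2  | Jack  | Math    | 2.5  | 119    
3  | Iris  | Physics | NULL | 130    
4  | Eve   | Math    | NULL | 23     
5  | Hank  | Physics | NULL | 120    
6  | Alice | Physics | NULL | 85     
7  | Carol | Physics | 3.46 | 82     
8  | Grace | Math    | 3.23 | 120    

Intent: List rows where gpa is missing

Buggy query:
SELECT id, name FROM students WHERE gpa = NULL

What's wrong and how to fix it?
Bug: Comparing to NULL with '=' never matches; NULL = NULL is unknown, not true

Fix: Use IS NULL to test for NULL

Corrected query:
SELECT id, name FROM students WHERE gpa IS NULL

Result:
id | name 
---+------
1  | Dave 
3  | Iris 
4  | Eve  
5  | Hank 
6  | Alice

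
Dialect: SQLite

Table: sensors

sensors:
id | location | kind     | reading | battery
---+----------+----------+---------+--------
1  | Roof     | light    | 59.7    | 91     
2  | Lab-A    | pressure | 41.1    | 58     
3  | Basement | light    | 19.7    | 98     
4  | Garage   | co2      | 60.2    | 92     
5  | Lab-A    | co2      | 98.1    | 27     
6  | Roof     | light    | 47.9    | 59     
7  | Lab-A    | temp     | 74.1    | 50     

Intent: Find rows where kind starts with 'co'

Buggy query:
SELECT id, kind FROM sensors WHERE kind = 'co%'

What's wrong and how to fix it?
Bug: '=' compares the literal string including the % character; pattern matching needs LIKE

Fix: Use LIKE for wildcard pattern matching

Corrected query:
SELECT id, kind FROM sensors WHERE kind LIKE 'co%'

Result:
id | kind
---+-----
4  | co2 
5  | co2 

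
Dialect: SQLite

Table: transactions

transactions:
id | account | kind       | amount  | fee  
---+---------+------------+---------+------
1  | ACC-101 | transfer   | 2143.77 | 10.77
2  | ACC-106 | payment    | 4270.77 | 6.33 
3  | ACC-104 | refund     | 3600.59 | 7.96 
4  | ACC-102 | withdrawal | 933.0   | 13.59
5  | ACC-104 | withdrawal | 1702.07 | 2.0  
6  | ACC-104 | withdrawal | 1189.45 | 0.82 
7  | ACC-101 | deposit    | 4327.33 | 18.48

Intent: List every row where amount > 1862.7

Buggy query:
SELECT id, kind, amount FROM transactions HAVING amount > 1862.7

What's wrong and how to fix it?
Bug: HAVING filters the output of aggregation, but this query has no GROUP BY and no aggregate functions, so SQLite rejects it (HAVING clause on a non-aggregate query); the condition here is per row

Fix: Use WHERE for row-level filtering

Corrected query:
SELECT id, kind, amount FROM transactions WHERE amount > 1862.7

Result:
id | kind     | amount 
---+----------+--------
1  | transfer | 2143.77
2  | payment  | 4270.77
3  | refund   | 3600.59
7  | deposit  | 4327.33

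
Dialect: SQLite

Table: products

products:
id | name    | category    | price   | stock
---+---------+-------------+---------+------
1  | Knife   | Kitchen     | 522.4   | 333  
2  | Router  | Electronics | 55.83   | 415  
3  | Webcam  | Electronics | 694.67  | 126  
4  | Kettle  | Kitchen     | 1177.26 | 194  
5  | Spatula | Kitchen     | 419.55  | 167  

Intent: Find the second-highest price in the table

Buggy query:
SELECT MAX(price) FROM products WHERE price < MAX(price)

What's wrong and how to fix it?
Bug: The inner MAX is an aggregate inside WHERE, which is not allowed

Fix: Compute the overall MAX in a subquery, then take MAX of rows below it

Corrected query:
SELECT MAX(price) FROM products WHERE price < (SELECT MAX(price) FROM products)

Result:
MAX(price)
----------
694.67    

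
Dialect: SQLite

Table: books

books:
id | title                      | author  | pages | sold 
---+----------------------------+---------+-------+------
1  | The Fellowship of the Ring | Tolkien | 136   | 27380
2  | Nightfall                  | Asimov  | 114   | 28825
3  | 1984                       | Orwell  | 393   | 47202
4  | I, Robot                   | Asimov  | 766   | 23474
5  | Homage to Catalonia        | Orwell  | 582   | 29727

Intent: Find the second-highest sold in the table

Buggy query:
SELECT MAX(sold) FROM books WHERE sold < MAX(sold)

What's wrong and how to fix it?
Bug: MAX(sold) on the right of the comparison is an aggregate-in-WHERE error

Fix: Compute the overall MAX in a subquery, then take MAX of rows below it

Corrected query:
SELECT MAX(sold) FROM books WHERE sold < (SELECT MAX(sold) FROM books)

Result:
MAX(sold)
---------
29727    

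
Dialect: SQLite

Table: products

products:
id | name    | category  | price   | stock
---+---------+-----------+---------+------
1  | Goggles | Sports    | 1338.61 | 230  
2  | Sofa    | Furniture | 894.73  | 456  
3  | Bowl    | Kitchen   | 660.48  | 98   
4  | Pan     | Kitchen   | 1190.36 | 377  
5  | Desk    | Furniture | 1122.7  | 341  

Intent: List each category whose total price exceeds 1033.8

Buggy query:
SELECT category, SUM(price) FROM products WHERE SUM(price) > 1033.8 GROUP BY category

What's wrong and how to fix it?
Bug: Aggregate functions cannot appear in a WHERE clause

Fix: Move the aggregate condition to a HAVING clause

Corrected query:
SELECT category, SUM(price) FROM products GROUP BY category HAVING SUM(price) > 1033.8

Result:
category  | SUM(price)
----------+-----------
Furniture | 2017.43   
Kitchen   | 1850.84   
Sports    | 1338.61   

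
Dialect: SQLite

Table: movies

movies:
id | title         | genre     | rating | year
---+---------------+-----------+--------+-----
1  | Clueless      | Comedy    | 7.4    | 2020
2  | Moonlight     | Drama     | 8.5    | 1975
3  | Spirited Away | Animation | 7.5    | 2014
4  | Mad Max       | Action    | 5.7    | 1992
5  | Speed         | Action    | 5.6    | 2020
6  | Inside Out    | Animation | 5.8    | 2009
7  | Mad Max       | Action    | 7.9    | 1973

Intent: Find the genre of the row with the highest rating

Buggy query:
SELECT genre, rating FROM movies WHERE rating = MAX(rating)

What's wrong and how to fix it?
Bug: WHERE is evaluated per row; an aggregate over the whole table isn't defined there

Fix: Wrap MAX in a scalar subquery so WHERE compares against a single value

Corrected query:
SELECT genre, rating FROM movies WHERE rating = (SELECT MAX(rating) FROM movies)

Result:
genre | rating
------+-------
Drama | 8.5   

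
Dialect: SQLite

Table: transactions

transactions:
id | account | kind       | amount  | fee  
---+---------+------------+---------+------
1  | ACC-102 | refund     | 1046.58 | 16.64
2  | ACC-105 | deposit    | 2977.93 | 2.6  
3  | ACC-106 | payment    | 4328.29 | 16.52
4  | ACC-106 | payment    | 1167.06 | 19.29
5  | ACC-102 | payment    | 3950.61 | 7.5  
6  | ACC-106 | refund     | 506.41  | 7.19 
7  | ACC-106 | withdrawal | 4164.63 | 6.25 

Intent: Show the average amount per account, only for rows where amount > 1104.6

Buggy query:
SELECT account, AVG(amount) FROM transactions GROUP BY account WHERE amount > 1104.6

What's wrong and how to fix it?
Bug: WHERE cannot follow GROUP BY

Fix: Move the WHERE clause before GROUP BY

Corrected query:
SELECT account, AVG(amount) FROM transactions WHERE amount > 1104.6 GROUP BY account

Result:
account | AVG(amount)
--------+------------
ACC-102 | 3950.61    
ACC-105 | 2977.93    
ACC-106 | 3219.993333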